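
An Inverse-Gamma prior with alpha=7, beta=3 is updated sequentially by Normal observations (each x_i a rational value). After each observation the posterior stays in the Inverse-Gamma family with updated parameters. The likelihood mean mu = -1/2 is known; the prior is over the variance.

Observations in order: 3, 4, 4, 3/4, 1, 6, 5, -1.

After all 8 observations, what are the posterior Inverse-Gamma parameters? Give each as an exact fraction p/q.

obs 1: x=3 → posterior Inverse-Gamma(15/2, 73/8)
obs 2: x=4 → posterior Inverse-Gamma(8, 77/4)
obs 3: x=4 → posterior Inverse-Gamma(17/2, 235/8)
obs 4: x=3/4 → posterior Inverse-Gamma(9, 965/32)
obs 5: x=1 → posterior Inverse-Gamma(19/2, 1001/32)
obs 6: x=6 → posterior Inverse-Gamma(10, 1677/32)
obs 7: x=5 → posterior Inverse-Gamma(21/2, 2161/32)
obs 8: x=-1 → posterior Inverse-Gamma(11, 2165/32)

alpha=11, beta=2165/32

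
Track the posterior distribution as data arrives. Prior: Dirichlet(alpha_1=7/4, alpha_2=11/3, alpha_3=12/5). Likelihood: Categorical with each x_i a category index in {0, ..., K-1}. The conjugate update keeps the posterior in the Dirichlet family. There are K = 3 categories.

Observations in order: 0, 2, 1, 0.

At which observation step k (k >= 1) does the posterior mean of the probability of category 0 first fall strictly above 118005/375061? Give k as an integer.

k = 4

obs 1: x=0 → posterior Dirichlet(11/4, 11/3, 12/5)
obs 2: x=2 → posterior Dirichlet(11/4, 11/3, 17/5)
obs 3: x=1 → posterior Dirichlet(11/4, 14/3, 17/5)
obs 4: x=0 → posterior Dirichlet(15/4, 14/3, 17/5)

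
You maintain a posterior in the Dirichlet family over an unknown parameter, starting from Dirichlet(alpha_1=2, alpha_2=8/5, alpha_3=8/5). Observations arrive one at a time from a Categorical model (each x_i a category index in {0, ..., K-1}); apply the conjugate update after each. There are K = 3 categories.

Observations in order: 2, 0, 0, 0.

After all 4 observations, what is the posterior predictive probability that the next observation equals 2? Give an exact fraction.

13/46

obs 1: x=2 → posterior Dirichlet(2, 8/5, 13/5)
obs 2: x=0 → posterior Dirichlet(3, 8/5, 13/5)
obs 3: x=0 → posterior Dirichlet(4, 8/5, 13/5)
obs 4: x=0 → posterior Dirichlet(5, 8/5, 13/5)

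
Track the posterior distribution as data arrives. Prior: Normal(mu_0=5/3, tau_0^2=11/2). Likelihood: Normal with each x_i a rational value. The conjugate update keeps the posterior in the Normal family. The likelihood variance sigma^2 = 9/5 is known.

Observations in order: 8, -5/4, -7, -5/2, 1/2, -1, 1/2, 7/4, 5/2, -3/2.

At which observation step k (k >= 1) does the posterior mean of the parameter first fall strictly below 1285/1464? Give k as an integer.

k = 3

obs 1: x=8 → posterior Normal(470/73, 99/73)
obs 2: x=-5/4 → posterior Normal(1605/512, 99/128)
obs 3: x=-7 → posterior Normal(65/732, 33/61)
obs 4: x=-5/2 → posterior Normal(-485/952, 99/238)
obs 5: x=1/2 → posterior Normal(-375/1172, 99/293)
obs 6: x=-1 → posterior Normal(-595/1392, 33/116)
obs 7: x=1/2 → posterior Normal(-485/1612, 99/403)
obs 8: x=7/4 → posterior Normal(-25/458, 99/458)
obs 9: x=5/2 → posterior Normal(25/114, 11/57)
obs 10: x=-3/2 → posterior Normal(15/284, 99/568)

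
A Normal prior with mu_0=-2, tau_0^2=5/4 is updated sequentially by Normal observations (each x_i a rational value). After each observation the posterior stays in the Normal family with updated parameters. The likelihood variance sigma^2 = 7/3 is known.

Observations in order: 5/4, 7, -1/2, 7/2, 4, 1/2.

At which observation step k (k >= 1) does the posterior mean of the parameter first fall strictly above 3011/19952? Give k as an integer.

obs 1: x=5/4 → posterior Normal(-149/172, 35/43)
obs 2: x=7 → posterior Normal(271/232, 35/58)
obs 3: x=-1/2 → posterior Normal(241/292, 35/73)
obs 4: x=7/2 → posterior Normal(41/32, 35/88)
obs 5: x=4 → posterior Normal(691/412, 35/103)
obs 6: x=1/2 → posterior Normal(721/472, 35/118)

k = 2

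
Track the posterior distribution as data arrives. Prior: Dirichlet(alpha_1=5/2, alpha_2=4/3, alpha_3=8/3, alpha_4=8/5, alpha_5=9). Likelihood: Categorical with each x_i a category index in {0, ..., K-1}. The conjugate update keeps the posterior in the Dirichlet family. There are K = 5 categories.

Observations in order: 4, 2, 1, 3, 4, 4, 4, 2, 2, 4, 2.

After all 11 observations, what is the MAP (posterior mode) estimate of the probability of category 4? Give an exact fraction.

130/231

obs 1: x=4 → posterior Dirichlet(5/2, 4/3, 8/3, 8/5, 10)
obs 2: x=2 → posterior Dirichlet(5/2, 4/3, 11/3, 8/5, 10)
obs 3: x=1 → posterior Dirichlet(5/2, 7/3, 11/3, 8/5, 10)
obs 4: x=3 → posterior Dirichlet(5/2, 7/3, 11/3, 13/5, 10)
obs 5: x=4 → posterior Dirichlet(5/2, 7/3, 11/3, 13/5, 11)
obs 6: x=4 → posterior Dirichlet(5/2, 7/3, 11/3, 13/5, 12)
obs 7: x=4 → posterior Dirichlet(5/2, 7/3, 11/3, 13/5, 13)
obs 8: x=2 → posterior Dirichlet(5/2, 7/3, 14/3, 13/5, 13)
obs 9: x=2 → posterior Dirichlet(5/2, 7/3, 17/3, 13/5, 13)
obs 10: x=4 → posterior Dirichlet(5/2, 7/3, 17/3, 13/5, 14)
obs 11: x=2 → posterior Dirichlet(5/2, 7/3, 20/3, 13/5, 14)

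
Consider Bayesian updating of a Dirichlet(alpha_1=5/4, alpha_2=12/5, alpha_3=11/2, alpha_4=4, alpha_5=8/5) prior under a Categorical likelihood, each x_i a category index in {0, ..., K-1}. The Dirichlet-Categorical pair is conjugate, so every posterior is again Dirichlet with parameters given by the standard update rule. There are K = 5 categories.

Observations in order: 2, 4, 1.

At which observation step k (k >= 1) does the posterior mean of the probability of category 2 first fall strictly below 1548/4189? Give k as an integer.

k = 3

obs 1: x=2 → posterior Dirichlet(5/4, 12/5, 13/2, 4, 8/5)
obs 2: x=4 → posterior Dirichlet(5/4, 12/5, 13/2, 4, 13/5)
obs 3: x=1 → posterior Dirichlet(5/4, 17/5, 13/2, 4, 13/5)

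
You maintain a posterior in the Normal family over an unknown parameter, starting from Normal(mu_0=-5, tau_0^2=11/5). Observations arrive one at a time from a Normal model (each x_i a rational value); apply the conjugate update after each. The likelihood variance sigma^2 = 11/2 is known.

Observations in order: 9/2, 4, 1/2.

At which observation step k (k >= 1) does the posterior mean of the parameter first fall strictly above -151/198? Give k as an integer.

obs 1: x=9/2 → posterior Normal(-16/7, 11/7)
obs 2: x=4 → posterior Normal(-8/9, 11/9)
obs 3: x=1/2 → posterior Normal(-7/11, 1)

k = 3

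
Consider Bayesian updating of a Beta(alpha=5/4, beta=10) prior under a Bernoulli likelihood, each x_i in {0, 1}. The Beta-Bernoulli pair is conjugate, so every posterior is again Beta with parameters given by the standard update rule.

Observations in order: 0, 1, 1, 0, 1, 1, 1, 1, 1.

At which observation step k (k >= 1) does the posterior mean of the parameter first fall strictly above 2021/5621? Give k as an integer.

obs 1: x=0 → posterior Beta(5/4, 11)
obs 2: x=1 → posterior Beta(9/4, 11)
obs 3: x=1 → posterior Beta(13/4, 11)
obs 4: x=0 → posterior Beta(13/4, 12)
obs 5: x=1 → posterior Beta(17/4, 12)
obs 6: x=1 → posterior Beta(21/4, 12)
obs 7: x=1 → posterior Beta(25/4, 12)
obs 8: x=1 → posterior Beta(29/4, 12)
obs 9: x=1 → posterior Beta(33/4, 12)

k = 8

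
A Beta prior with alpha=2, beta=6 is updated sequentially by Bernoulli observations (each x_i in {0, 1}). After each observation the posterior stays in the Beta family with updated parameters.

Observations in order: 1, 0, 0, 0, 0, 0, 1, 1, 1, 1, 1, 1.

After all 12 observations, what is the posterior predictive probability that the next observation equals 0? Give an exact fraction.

obs 1: x=1 → posterior Beta(3, 6)
obs 2: x=0 → posterior Beta(3, 7)
obs 3: x=0 → posterior Beta(3, 8)
obs 4: x=0 → posterior Beta(3, 9)
obs 5: x=0 → posterior Beta(3, 10)
obs 6: x=0 → posterior Beta(3, 11)
obs 7: x=1 → posterior Beta(4, 11)
obs 8: x=1 → posterior Beta(5, 11)
obs 9: x=1 → posterior Beta(6, 11)
obs 10: x=1 → posterior Beta(7, 11)
obs 11: x=1 → posterior Beta(8, 11)
obs 12: x=1 → posterior Beta(9, 11)

11/20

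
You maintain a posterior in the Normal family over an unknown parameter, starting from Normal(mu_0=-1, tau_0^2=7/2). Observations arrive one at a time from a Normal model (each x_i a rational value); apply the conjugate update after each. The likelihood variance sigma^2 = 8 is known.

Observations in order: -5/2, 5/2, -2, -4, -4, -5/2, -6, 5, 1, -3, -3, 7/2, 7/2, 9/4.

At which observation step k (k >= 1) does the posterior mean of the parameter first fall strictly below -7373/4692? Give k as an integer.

k = 5

obs 1: x=-5/2 → posterior Normal(-67/46, 56/23)
obs 2: x=5/2 → posterior Normal(-8/15, 28/15)
obs 3: x=-2 → posterior Normal(-30/37, 56/37)
obs 4: x=-4 → posterior Normal(-29/22, 14/11)
obs 5: x=-4 → posterior Normal(-86/51, 56/51)
obs 6: x=-5/2 → posterior Normal(-207/116, 28/29)
obs 7: x=-6 → posterior Normal(-291/130, 56/65)
obs 8: x=5 → posterior Normal(-221/144, 7/9)
obs 9: x=1 → posterior Normal(-207/158, 56/79)
obs 10: x=-3 → posterior Normal(-249/172, 28/43)
obs 11: x=-3 → posterior Normal(-97/62, 56/93)
obs 12: x=7/2 → posterior Normal(-121/100, 14/25)
obs 13: x=7/2 → posterior Normal(-193/214, 56/107)
obs 14: x=9/4 → posterior Normal(-17/24, 28/57)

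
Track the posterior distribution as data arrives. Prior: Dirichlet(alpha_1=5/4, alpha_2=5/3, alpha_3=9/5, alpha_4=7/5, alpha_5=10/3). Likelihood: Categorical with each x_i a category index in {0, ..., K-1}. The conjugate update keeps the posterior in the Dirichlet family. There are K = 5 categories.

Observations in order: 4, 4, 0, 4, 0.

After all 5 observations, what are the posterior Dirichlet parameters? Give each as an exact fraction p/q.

obs 1: x=4 → posterior Dirichlet(5/4, 5/3, 9/5, 7/5, 13/3)
obs 2: x=4 → posterior Dirichlet(5/4, 5/3, 9/5, 7/5, 16/3)
obs 3: x=0 → posterior Dirichlet(9/4, 5/3, 9/5, 7/5, 16/3)
obs 4: x=4 → posterior Dirichlet(9/4, 5/3, 9/5, 7/5, 19/3)
obs 5: x=0 → posterior Dirichlet(13/4, 5/3, 9/5, 7/5, 19/3)

alpha_1=13/4, alpha_2=5/3, alpha_3=9/5, alpha_4=7/5, alpha_5=19/3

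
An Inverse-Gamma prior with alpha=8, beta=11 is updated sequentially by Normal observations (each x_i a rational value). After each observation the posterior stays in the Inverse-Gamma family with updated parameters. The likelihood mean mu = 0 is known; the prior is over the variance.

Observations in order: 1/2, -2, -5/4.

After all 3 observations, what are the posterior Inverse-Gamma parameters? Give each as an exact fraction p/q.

alpha=19/2, beta=445/32

obs 1: x=1/2 → posterior Inverse-Gamma(17/2, 89/8)
obs 2: x=-2 → posterior Inverse-Gamma(9, 105/8)
obs 3: x=-5/4 → posterior Inverse-Gamma(19/2, 445/32)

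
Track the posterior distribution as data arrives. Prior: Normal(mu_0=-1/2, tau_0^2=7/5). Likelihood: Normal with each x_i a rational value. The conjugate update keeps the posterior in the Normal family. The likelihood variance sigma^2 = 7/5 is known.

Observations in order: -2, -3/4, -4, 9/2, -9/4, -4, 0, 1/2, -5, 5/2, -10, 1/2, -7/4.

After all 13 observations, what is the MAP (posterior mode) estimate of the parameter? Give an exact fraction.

obs 1: x=-2 → posterior Normal(-5/4, 7/10)
obs 2: x=-3/4 → posterior Normal(-13/12, 7/15)
obs 3: x=-4 → posterior Normal(-29/16, 7/20)
obs 4: x=9/2 → posterior Normal(-11/20, 7/25)
obs 5: x=-9/4 → posterior Normal(-5/6, 7/30)
obs 6: x=-4 → posterior Normal(-9/7, 1/5)
obs 7: x=0 → posterior Normal(-9/8, 7/40)
obs 8: x=1/2 → posterior Normal(-17/18, 7/45)
obs 9: x=-5 → posterior Normal(-27/20, 7/50)
obs 10: x=5/2 → posterior Normal(-1, 7/55)
obs 11: x=-10 → posterior Normal(-7/4, 7/60)
obs 12: x=1/2 → posterior Normal(-41/26, 7/65)
obs 13: x=-7/4 → posterior Normal(-89/56, 1/10)

-89/56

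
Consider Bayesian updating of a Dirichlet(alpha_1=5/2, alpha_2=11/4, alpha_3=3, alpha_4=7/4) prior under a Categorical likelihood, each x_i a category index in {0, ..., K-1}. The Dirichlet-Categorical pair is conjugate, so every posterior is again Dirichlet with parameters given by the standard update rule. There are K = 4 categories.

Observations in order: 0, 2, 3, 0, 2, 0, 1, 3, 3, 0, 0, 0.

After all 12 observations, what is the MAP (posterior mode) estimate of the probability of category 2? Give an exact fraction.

obs 1: x=0 → posterior Dirichlet(7/2, 11/4, 3, 7/4)
obs 2: x=2 → posterior Dirichlet(7/2, 11/4, 4, 7/4)
obs 3: x=3 → posterior Dirichlet(7/2, 11/4, 4, 11/4)
obs 4: x=0 → posterior Dirichlet(9/2, 11/4, 4, 11/4)
obs 5: x=2 → posterior Dirichlet(9/2, 11/4, 5, 11/4)
obs 6: x=0 → posterior Dirichlet(11/2, 11/4, 5, 11/4)
obs 7: x=1 → posterior Dirichlet(11/2, 15/4, 5, 11/4)
obs 8: x=3 → posterior Dirichlet(11/2, 15/4, 5, 15/4)
obs 9: x=3 → posterior Dirichlet(11/2, 15/4, 5, 19/4)
obs 10: x=0 → posterior Dirichlet(13/2, 15/4, 5, 19/4)
obs 11: x=0 → posterior Dirichlet(15/2, 15/4, 5, 19/4)
obs 12: x=0 → posterior Dirichlet(17/2, 15/4, 5, 19/4)

2/9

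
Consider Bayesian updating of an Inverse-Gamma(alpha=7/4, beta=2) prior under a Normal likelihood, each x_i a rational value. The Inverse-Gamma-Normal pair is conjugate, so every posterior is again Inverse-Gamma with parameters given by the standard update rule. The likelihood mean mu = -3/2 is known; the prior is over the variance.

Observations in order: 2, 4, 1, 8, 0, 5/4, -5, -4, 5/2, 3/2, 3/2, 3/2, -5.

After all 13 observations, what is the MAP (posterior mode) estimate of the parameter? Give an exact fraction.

3625/296

obs 1: x=2 → posterior Inverse-Gamma(9/4, 65/8)
obs 2: x=4 → posterior Inverse-Gamma(11/4, 93/4)
obs 3: x=1 → posterior Inverse-Gamma(13/4, 211/8)
obs 4: x=8 → posterior Inverse-Gamma(15/4, 143/2)
obs 5: x=0 → posterior Inverse-Gamma(17/4, 581/8)
obs 6: x=5/4 → posterior Inverse-Gamma(19/4, 2445/32)
obs 7: x=-5 → posterior Inverse-Gamma(21/4, 2641/32)
obs 8: x=-4 → posterior Inverse-Gamma(23/4, 2741/32)
obs 9: x=5/2 → posterior Inverse-Gamma(25/4, 2997/32)
obs 10: x=3/2 → posterior Inverse-Gamma(27/4, 3141/32)
obs 11: x=3/2 → posterior Inverse-Gamma(29/4, 3285/32)
obs 12: x=3/2 → posterior Inverse-Gamma(31/4, 3429/32)
obs 13: x=-5 → posterior Inverse-Gamma(33/4, 3625/32)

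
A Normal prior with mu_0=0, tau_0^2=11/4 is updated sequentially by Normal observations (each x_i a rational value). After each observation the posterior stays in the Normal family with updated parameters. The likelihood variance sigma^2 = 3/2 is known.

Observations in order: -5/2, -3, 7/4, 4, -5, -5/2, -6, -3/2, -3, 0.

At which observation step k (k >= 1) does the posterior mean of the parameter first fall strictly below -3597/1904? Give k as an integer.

k = 2

obs 1: x=-5/2 → posterior Normal(-55/34, 33/34)
obs 2: x=-3 → posterior Normal(-121/56, 33/56)
obs 3: x=7/4 → posterior Normal(-55/52, 11/26)
obs 4: x=4 → posterior Normal(11/200, 33/100)
obs 5: x=-5 → posterior Normal(-209/244, 33/122)
obs 6: x=-5/2 → posterior Normal(-319/288, 11/48)
obs 7: x=-6 → posterior Normal(-583/332, 33/166)
obs 8: x=-3/2 → posterior Normal(-649/376, 33/188)
obs 9: x=-3 → posterior Normal(-781/420, 11/70)
obs 10: x=0 → posterior Normal(-781/464, 33/232)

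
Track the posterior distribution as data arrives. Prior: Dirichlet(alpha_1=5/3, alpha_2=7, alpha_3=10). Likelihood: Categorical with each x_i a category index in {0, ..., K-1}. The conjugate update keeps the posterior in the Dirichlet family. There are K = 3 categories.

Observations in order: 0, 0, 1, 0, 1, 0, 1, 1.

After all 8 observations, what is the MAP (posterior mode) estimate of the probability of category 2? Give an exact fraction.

27/71

obs 1: x=0 → posterior Dirichlet(8/3, 7, 10)
obs 2: x=0 → posterior Dirichlet(11/3, 7, 10)
obs 3: x=1 → posterior Dirichlet(11/3, 8, 10)
obs 4: x=0 → posterior Dirichlet(14/3, 8, 10)
obs 5: x=1 → posterior Dirichlet(14/3, 9, 10)
obs 6: x=0 → posterior Dirichlet(17/3, 9, 10)
obs 7: x=1 → posterior Dirichlet(17/3, 10, 10)
obs 8: x=1 → posterior Dirichlet(17/3, 11, 10)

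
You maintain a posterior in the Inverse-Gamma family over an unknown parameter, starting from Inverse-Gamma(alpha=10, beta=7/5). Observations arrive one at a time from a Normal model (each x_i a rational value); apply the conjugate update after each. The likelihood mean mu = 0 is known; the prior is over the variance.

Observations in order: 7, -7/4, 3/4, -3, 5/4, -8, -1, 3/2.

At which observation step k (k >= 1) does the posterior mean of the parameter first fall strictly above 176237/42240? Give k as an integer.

k = 6

obs 1: x=7 → posterior Inverse-Gamma(21/2, 259/10)
obs 2: x=-7/4 → posterior Inverse-Gamma(11, 4389/160)
obs 3: x=3/4 → posterior Inverse-Gamma(23/2, 2217/80)
obs 4: x=-3 → posterior Inverse-Gamma(12, 2577/80)
obs 5: x=5/4 → posterior Inverse-Gamma(25/2, 5279/160)
obs 6: x=-8 → posterior Inverse-Gamma(13, 10399/160)
obs 7: x=-1 → posterior Inverse-Gamma(27/2, 10479/160)
obs 8: x=3/2 → posterior Inverse-Gamma(14, 10659/160)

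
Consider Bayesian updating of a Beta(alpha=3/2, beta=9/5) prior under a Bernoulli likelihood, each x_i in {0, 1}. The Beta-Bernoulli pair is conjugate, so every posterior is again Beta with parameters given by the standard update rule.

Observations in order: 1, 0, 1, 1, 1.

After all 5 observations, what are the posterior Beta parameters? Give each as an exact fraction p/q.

alpha=11/2, beta=14/5

obs 1: x=1 → posterior Beta(5/2, 9/5)
obs 2: x=0 → posterior Beta(5/2, 14/5)
obs 3: x=1 → posterior Beta(7/2, 14/5)
obs 4: x=1 → posterior Beta(9/2, 14/5)
obs 5: x=1 → posterior Beta(11/2, 14/5)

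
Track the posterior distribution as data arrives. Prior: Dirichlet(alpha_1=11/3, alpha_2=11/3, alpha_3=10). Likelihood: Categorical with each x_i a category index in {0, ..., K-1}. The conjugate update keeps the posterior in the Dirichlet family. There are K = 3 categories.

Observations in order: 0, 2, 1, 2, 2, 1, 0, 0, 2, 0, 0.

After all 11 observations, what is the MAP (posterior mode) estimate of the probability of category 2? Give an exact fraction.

obs 1: x=0 → posterior Dirichlet(14/3, 11/3, 10)
obs 2: x=2 → posterior Dirichlet(14/3, 11/3, 11)
obs 3: x=1 → posterior Dirichlet(14/3, 14/3, 11)
obs 4: x=2 → posterior Dirichlet(14/3, 14/3, 12)
obs 5: x=2 → posterior Dirichlet(14/3, 14/3, 13)
obs 6: x=1 → posterior Dirichlet(14/3, 17/3, 13)
obs 7: x=0 → posterior Dirichlet(17/3, 17/3, 13)
obs 8: x=0 → posterior Dirichlet(20/3, 17/3, 13)
obs 9: x=2 → posterior Dirichlet(20/3, 17/3, 14)
obs 10: x=0 → posterior Dirichlet(23/3, 17/3, 14)
obs 11: x=0 → posterior Dirichlet(26/3, 17/3, 14)

39/76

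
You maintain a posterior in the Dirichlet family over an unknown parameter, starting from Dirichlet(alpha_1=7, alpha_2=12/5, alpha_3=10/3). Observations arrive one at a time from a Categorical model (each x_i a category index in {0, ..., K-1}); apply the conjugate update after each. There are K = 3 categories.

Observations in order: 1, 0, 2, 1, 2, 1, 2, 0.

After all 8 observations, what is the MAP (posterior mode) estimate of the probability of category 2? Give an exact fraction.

obs 1: x=1 → posterior Dirichlet(7, 17/5, 10/3)
obs 2: x=0 → posterior Dirichlet(8, 17/5, 10/3)
obs 3: x=2 → posterior Dirichlet(8, 17/5, 13/3)
obs 4: x=1 → posterior Dirichlet(8, 22/5, 13/3)
obs 5: x=2 → posterior Dirichlet(8, 22/5, 16/3)
obs 6: x=1 → posterior Dirichlet(8, 27/5, 16/3)
obs 7: x=2 → posterior Dirichlet(8, 27/5, 19/3)
obs 8: x=0 → posterior Dirichlet(9, 27/5, 19/3)

40/133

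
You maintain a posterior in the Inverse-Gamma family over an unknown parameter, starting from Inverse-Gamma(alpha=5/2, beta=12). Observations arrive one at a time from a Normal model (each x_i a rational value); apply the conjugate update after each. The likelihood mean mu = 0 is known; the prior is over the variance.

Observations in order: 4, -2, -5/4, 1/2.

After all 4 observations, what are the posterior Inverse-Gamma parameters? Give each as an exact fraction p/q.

alpha=9/2, beta=733/32

obs 1: x=4 → posterior Inverse-Gamma(3, 20)
obs 2: x=-2 → posterior Inverse-Gamma(7/2, 22)
obs 3: x=-5/4 → posterior Inverse-Gamma(4, 729/32)
obs 4: x=1/2 → posterior Inverse-Gamma(9/2, 733/32)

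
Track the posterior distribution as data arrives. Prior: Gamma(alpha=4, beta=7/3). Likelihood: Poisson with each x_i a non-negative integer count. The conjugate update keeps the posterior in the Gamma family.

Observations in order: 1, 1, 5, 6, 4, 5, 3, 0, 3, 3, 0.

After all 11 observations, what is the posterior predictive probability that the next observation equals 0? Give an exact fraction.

obs 1: x=1 → posterior Gamma(5, 10/3)
obs 2: x=1 → posterior Gamma(6, 13/3)
obs 3: x=5 → posterior Gamma(11, 16/3)
obs 4: x=6 → posterior Gamma(17, 19/3)
obs 5: x=4 → posterior Gamma(21, 22/3)
obs 6: x=5 → posterior Gamma(26, 25/3)
obs 7: x=3 → posterior Gamma(29, 28/3)
obs 8: x=0 → posterior Gamma(29, 31/3)
obs 9: x=3 → posterior Gamma(32, 34/3)
obs 10: x=3 → posterior Gamma(35, 37/3)
obs 11: x=0 → posterior Gamma(35, 40/3)

118059162071741130342400000000000000000000000000000000000/1483870309808728944293459867559015029179679627633326572307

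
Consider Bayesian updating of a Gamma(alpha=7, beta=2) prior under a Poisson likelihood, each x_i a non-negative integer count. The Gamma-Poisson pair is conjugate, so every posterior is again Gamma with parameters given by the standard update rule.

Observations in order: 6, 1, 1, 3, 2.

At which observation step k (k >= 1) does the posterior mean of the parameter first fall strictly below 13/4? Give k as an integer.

obs 1: x=6 → posterior Gamma(13, 3)
obs 2: x=1 → posterior Gamma(14, 4)
obs 3: x=1 → posterior Gamma(15, 5)
obs 4: x=3 → posterior Gamma(18, 6)
obs 5: x=2 → posterior Gamma(20, 7)

k = 3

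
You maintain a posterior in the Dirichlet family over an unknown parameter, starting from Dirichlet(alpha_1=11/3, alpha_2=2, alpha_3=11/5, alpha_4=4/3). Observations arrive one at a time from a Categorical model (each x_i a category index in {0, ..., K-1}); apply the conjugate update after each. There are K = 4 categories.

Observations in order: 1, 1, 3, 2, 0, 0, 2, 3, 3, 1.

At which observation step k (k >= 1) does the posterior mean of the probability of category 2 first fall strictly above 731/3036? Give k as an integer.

k = 4

obs 1: x=1 → posterior Dirichlet(11/3, 3, 11/5, 4/3)
obs 2: x=1 → posterior Dirichlet(11/3, 4, 11/5, 4/3)
obs 3: x=3 → posterior Dirichlet(11/3, 4, 11/5, 7/3)
obs 4: x=2 → posterior Dirichlet(11/3, 4, 16/5, 7/3)
obs 5: x=0 → posterior Dirichlet(14/3, 4, 16/5, 7/3)
obs 6: x=0 → posterior Dirichlet(17/3, 4, 16/5, 7/3)
obs 7: x=2 → posterior Dirichlet(17/3, 4, 21/5, 7/3)
obs 8: x=3 → posterior Dirichlet(17/3, 4, 21/5, 10/3)
obs 9: x=3 → posterior Dirichlet(17/3, 4, 21/5, 13/3)
obs 10: x=1 → posterior Dirichlet(17/3, 5, 21/5, 13/3)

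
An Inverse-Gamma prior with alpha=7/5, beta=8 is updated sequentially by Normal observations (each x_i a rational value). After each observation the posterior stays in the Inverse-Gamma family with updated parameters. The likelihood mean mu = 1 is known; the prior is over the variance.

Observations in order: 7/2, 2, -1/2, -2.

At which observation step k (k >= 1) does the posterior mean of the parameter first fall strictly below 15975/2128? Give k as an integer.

obs 1: x=7/2 → posterior Inverse-Gamma(19/10, 89/8)
obs 2: x=2 → posterior Inverse-Gamma(12/5, 93/8)
obs 3: x=-1/2 → posterior Inverse-Gamma(29/10, 51/4)
obs 4: x=-2 → posterior Inverse-Gamma(17/5, 69/4)

k = 3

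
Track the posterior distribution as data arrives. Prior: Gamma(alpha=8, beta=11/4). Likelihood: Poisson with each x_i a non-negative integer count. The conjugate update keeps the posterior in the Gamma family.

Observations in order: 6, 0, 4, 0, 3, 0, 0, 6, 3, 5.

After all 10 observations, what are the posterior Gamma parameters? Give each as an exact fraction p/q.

obs 1: x=6 → posterior Gamma(14, 15/4)
obs 2: x=0 → posterior Gamma(14, 19/4)
obs 3: x=4 → posterior Gamma(18, 23/4)
obs 4: x=0 → posterior Gamma(18, 27/4)
obs 5: x=3 → posterior Gamma(21, 31/4)
obs 6: x=0 → posterior Gamma(21, 35/4)
obs 7: x=0 → posterior Gamma(21, 39/4)
obs 8: x=6 → posterior Gamma(27, 43/4)
obs 9: x=3 → posterior Gamma(30, 47/4)
obs 10: x=5 → posterior Gamma(35, 51/4)

alpha=35, beta=51/4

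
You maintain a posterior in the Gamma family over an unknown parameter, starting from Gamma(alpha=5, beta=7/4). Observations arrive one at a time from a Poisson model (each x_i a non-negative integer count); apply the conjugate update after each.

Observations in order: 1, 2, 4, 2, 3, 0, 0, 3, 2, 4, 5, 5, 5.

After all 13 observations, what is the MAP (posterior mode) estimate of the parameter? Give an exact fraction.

obs 1: x=1 → posterior Gamma(6, 11/4)
obs 2: x=2 → posterior Gamma(8, 15/4)
obs 3: x=4 → posterior Gamma(12, 19/4)
obs 4: x=2 → posterior Gamma(14, 23/4)
obs 5: x=3 → posterior Gamma(17, 27/4)
obs 6: x=0 → posterior Gamma(17, 31/4)
obs 7: x=0 → posterior Gamma(17, 35/4)
obs 8: x=3 → posterior Gamma(20, 39/4)
obs 9: x=2 → posterior Gamma(22, 43/4)
obs 10: x=4 → posterior Gamma(26, 47/4)
obs 11: x=5 → posterior Gamma(31, 51/4)
obs 12: x=5 → posterior Gamma(36, 55/4)
obs 13: x=5 → posterior Gamma(41, 59/4)

160/59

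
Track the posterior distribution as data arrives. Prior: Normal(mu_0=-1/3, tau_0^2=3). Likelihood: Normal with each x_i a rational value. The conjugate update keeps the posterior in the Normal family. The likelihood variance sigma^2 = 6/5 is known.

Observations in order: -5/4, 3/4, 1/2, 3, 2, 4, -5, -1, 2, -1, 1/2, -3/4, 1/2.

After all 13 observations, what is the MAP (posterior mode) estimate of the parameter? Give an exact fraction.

obs 1: x=-5/4 → posterior Normal(-83/84, 6/7)
obs 2: x=3/4 → posterior Normal(-19/72, 1/2)
obs 3: x=1/2 → posterior Normal(-2/51, 6/17)
obs 4: x=3 → posterior Normal(43/66, 3/11)
obs 5: x=2 → posterior Normal(73/81, 2/9)
obs 6: x=4 → posterior Normal(133/96, 3/16)
obs 7: x=-5 → posterior Normal(58/111, 6/37)
obs 8: x=-1 → posterior Normal(43/126, 1/7)
obs 9: x=2 → posterior Normal(73/141, 6/47)
obs 10: x=-1 → posterior Normal(29/78, 3/26)
obs 11: x=1/2 → posterior Normal(131/342, 2/19)
obs 12: x=-3/4 → posterior Normal(7/24, 3/31)
obs 13: x=1/2 → posterior Normal(247/804, 6/67)

247/804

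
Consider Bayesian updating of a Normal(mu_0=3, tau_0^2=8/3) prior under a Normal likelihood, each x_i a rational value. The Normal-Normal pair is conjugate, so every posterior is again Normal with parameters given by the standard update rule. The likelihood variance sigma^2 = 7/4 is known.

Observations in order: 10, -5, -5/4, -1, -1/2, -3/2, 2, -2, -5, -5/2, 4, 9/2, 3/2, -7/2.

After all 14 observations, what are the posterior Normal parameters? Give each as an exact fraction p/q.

mu_0=55/469, tau_0^2=8/67

obs 1: x=10 → posterior Normal(383/53, 56/53)
obs 2: x=-5 → posterior Normal(223/85, 56/85)
obs 3: x=-5/4 → posterior Normal(61/39, 56/117)
obs 4: x=-1 → posterior Normal(151/149, 56/149)
obs 5: x=-1/2 → posterior Normal(135/181, 56/181)
obs 6: x=-3/2 → posterior Normal(29/71, 56/213)
obs 7: x=2 → posterior Normal(151/245, 8/35)
obs 8: x=-2 → posterior Normal(87/277, 56/277)
obs 9: x=-5 → posterior Normal(-73/309, 56/309)
obs 10: x=-5/2 → posterior Normal(-153/341, 56/341)
obs 11: x=4 → posterior Normal(-25/373, 56/373)
obs 12: x=9/2 → posterior Normal(119/405, 56/405)
obs 13: x=3/2 → posterior Normal(167/437, 56/437)
obs 14: x=-7/2 → posterior Normal(55/469, 8/67)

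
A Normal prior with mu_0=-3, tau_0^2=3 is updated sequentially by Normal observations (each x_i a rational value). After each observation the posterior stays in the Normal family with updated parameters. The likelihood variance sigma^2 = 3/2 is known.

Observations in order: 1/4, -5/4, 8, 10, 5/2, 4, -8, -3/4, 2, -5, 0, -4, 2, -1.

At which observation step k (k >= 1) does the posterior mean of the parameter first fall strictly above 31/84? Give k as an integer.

k = 3

obs 1: x=1/4 → posterior Normal(-5/6, 1)
obs 2: x=-5/4 → posterior Normal(-1, 3/5)
obs 3: x=8 → posterior Normal(11/7, 3/7)
obs 4: x=10 → posterior Normal(31/9, 1/3)
obs 5: x=5/2 → posterior Normal(36/11, 3/11)
obs 6: x=4 → posterior Normal(44/13, 3/13)
obs 7: x=-8 → posterior Normal(28/15, 1/5)
obs 8: x=-3/4 → posterior Normal(53/34, 3/17)
obs 9: x=2 → posterior Normal(61/38, 3/19)
obs 10: x=-5 → posterior Normal(41/42, 1/7)
obs 11: x=0 → posterior Normal(41/46, 3/23)
obs 12: x=-4 → posterior Normal(1/2, 3/25)
obs 13: x=2 → posterior Normal(11/18, 1/9)
obs 14: x=-1 → posterior Normal(1/2, 3/29)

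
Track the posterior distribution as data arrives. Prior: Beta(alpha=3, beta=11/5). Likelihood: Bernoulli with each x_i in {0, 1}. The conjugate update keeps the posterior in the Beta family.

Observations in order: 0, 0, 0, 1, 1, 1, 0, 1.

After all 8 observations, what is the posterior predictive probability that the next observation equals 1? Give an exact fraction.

obs 1: x=0 → posterior Beta(3, 16/5)
obs 2: x=0 → posterior Beta(3, 21/5)
obs 3: x=0 → posterior Beta(3, 26/5)
obs 4: x=1 → posterior Beta(4, 26/5)
obs 5: x=1 → posterior Beta(5, 26/5)
obs 6: x=1 → posterior Beta(6, 26/5)
obs 7: x=0 → posterior Beta(6, 31/5)
obs 8: x=1 → posterior Beta(7, 31/5)

35/66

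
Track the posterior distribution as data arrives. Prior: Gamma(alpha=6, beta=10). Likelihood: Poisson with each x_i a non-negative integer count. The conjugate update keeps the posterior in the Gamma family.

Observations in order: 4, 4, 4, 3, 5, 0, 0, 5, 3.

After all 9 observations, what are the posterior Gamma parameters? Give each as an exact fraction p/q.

obs 1: x=4 → posterior Gamma(10, 11)
obs 2: x=4 → posterior Gamma(14, 12)
obs 3: x=4 → posterior Gamma(18, 13)
obs 4: x=3 → posterior Gamma(21, 14)
obs 5: x=5 → posterior Gamma(26, 15)
obs 6: x=0 → posterior Gamma(26, 16)
obs 7: x=0 → posterior Gamma(26, 17)
obs 8: x=5 → posterior Gamma(31, 18)
obs 9: x=3 → posterior Gamma(34, 19)

alpha=34, beta=19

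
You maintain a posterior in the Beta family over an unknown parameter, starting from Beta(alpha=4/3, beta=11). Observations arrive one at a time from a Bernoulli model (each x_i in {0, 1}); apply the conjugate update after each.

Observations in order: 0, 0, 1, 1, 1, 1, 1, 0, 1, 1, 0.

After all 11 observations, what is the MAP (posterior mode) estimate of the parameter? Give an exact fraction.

obs 1: x=0 → posterior Beta(4/3, 12)
obs 2: x=0 → posterior Beta(4/3, 13)
obs 3: x=1 → posterior Beta(7/3, 13)
obs 4: x=1 → posterior Beta(10/3, 13)
obs 5: x=1 → posterior Beta(13/3, 13)
obs 6: x=1 → posterior Beta(16/3, 13)
obs 7: x=1 → posterior Beta(19/3, 13)
obs 8: x=0 → posterior Beta(19/3, 14)
obs 9: x=1 → posterior Beta(22/3, 14)
obs 10: x=1 → posterior Beta(25/3, 14)
obs 11: x=0 → posterior Beta(25/3, 15)

11/32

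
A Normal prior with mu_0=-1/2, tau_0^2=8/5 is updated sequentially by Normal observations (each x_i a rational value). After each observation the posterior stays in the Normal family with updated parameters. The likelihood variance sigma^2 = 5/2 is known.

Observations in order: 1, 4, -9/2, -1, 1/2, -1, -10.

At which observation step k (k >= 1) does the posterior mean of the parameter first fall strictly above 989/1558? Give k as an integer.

k = 2

obs 1: x=1 → posterior Normal(7/82, 40/41)
obs 2: x=4 → posterior Normal(45/38, 40/57)
obs 3: x=-9/2 → posterior Normal(-9/146, 40/73)
obs 4: x=-1 → posterior Normal(-41/178, 40/89)
obs 5: x=1/2 → posterior Normal(-5/42, 8/21)
obs 6: x=-1 → posterior Normal(-57/242, 40/121)
obs 7: x=-10 → posterior Normal(-377/274, 40/137)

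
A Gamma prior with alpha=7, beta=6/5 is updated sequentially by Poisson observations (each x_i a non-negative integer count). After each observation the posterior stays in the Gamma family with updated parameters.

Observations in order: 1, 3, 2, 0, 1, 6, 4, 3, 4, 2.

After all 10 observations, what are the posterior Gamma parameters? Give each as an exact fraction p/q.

alpha=33, beta=56/5

obs 1: x=1 → posterior Gamma(8, 11/5)
obs 2: x=3 → posterior Gamma(11, 16/5)
obs 3: x=2 → posterior Gamma(13, 21/5)
obs 4: x=0 → posterior Gamma(13, 26/5)
obs 5: x=1 → posterior Gamma(14, 31/5)
obs 6: x=6 → posterior Gamma(20, 36/5)
obs 7: x=4 → posterior Gamma(24, 41/5)
obs 8: x=3 → posterior Gamma(27, 46/5)
obs 9: x=4 → posterior Gamma(31, 51/5)
obs 10: x=2 → posterior Gamma(33, 56/5)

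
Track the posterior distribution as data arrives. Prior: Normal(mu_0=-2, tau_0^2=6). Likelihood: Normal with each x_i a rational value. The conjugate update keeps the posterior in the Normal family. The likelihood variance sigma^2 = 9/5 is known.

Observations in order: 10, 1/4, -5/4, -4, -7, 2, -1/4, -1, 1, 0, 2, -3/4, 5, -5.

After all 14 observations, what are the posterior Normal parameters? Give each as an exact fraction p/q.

obs 1: x=10 → posterior Normal(94/13, 18/13)
obs 2: x=1/4 → posterior Normal(193/46, 18/23)
obs 3: x=-5/4 → posterior Normal(28/11, 6/11)
obs 4: x=-4 → posterior Normal(44/43, 18/43)
obs 5: x=-7 → posterior Normal(-26/53, 18/53)
obs 6: x=2 → posterior Normal(-2/21, 2/7)
obs 7: x=-1/4 → posterior Normal(-17/146, 18/73)
obs 8: x=-1 → posterior Normal(-37/166, 18/83)
obs 9: x=1 → posterior Normal(-17/186, 6/31)
obs 10: x=0 → posterior Normal(-17/206, 18/103)
obs 11: x=2 → posterior Normal(23/226, 18/113)
obs 12: x=-3/4 → posterior Normal(4/123, 6/41)
obs 13: x=5 → posterior Normal(54/133, 18/133)
obs 14: x=-5 → posterior Normal(4/143, 18/143)

mu_0=4/143, tau_0^2=18/143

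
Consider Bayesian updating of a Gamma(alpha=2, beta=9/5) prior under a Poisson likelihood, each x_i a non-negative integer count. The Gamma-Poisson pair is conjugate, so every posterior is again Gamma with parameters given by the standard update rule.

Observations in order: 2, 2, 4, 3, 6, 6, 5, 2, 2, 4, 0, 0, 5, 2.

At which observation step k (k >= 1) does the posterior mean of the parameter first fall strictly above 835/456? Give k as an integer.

obs 1: x=2 → posterior Gamma(4, 14/5)
obs 2: x=2 → posterior Gamma(6, 19/5)
obs 3: x=4 → posterior Gamma(10, 24/5)
obs 4: x=3 → posterior Gamma(13, 29/5)
obs 5: x=6 → posterior Gamma(19, 34/5)
obs 6: x=6 → posterior Gamma(25, 39/5)
obs 7: x=5 → posterior Gamma(30, 44/5)
obs 8: x=2 → posterior Gamma(32, 49/5)
obs 9: x=2 → posterior Gamma(34, 54/5)
obs 10: x=4 → posterior Gamma(38, 59/5)
obs 11: x=0 → posterior Gamma(38, 64/5)
obs 12: x=0 → posterior Gamma(38, 69/5)
obs 13: x=5 → posterior Gamma(43, 74/5)
obs 14: x=2 → posterior Gamma(45, 79/5)

k = 3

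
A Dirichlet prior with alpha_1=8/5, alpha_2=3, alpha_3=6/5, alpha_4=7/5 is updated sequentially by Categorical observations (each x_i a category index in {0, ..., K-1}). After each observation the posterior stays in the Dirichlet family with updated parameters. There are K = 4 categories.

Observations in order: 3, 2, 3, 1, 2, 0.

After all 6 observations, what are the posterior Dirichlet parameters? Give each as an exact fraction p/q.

obs 1: x=3 → posterior Dirichlet(8/5, 3, 6/5, 12/5)
obs 2: x=2 → posterior Dirichlet(8/5, 3, 11/5, 12/5)
obs 3: x=3 → posterior Dirichlet(8/5, 3, 11/5, 17/5)
obs 4: x=1 → posterior Dirichlet(8/5, 4, 11/5, 17/5)
obs 5: x=2 → posterior Dirichlet(8/5, 4, 16/5, 17/5)
obs 6: x=0 → posterior Dirichlet(13/5, 4, 16/5, 17/5)

alpha_1=13/5, alpha_2=4, alpha_3=16/5, alpha_4=17/5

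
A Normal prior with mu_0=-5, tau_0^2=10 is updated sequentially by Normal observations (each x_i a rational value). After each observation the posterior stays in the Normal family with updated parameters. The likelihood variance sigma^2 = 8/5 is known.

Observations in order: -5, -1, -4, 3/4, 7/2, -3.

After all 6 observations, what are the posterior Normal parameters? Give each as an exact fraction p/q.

mu_0=-955/616, tau_0^2=20/77

obs 1: x=-5 → posterior Normal(-5, 40/29)
obs 2: x=-1 → posterior Normal(-85/27, 20/27)
obs 3: x=-4 → posterior Normal(-270/79, 40/79)
obs 4: x=3/4 → posterior Normal(-1005/416, 5/13)
obs 5: x=7/2 → posterior Normal(-655/516, 40/129)
obs 6: x=-3 → posterior Normal(-955/616, 20/77)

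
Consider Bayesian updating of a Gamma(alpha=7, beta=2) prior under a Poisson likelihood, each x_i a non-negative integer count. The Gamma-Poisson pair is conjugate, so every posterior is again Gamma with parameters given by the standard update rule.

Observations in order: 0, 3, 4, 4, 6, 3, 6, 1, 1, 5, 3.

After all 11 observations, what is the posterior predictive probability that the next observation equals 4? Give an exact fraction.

obs 1: x=0 → posterior Gamma(7, 3)
obs 2: x=3 → posterior Gamma(10, 4)
obs 3: x=4 → posterior Gamma(14, 5)
obs 4: x=4 → posterior Gamma(18, 6)
obs 5: x=6 → posterior Gamma(24, 7)
obs 6: x=3 → posterior Gamma(27, 8)
obs 7: x=6 → posterior Gamma(33, 9)
obs 8: x=1 → posterior Gamma(34, 10)
obs 9: x=1 → posterior Gamma(35, 11)
obs 10: x=5 → posterior Gamma(40, 12)
obs 11: x=3 → posterior Gamma(43, 13)

129492431274270358016950882104130899300168775579049445/737934265297535399095759790734250470286844982779183104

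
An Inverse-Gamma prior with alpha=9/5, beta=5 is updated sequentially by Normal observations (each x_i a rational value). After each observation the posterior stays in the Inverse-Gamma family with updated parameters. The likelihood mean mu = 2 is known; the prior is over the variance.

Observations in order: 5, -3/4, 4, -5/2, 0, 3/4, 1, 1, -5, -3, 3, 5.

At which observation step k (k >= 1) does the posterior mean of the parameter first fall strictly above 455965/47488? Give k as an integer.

k = 9

obs 1: x=5 → posterior Inverse-Gamma(23/10, 19/2)
obs 2: x=-3/4 → posterior Inverse-Gamma(14/5, 425/32)
obs 3: x=4 → posterior Inverse-Gamma(33/10, 489/32)
obs 4: x=-5/2 → posterior Inverse-Gamma(19/5, 813/32)
obs 5: x=0 → posterior Inverse-Gamma(43/10, 877/32)
obs 6: x=3/4 → posterior Inverse-Gamma(24/5, 451/16)
obs 7: x=1 → posterior Inverse-Gamma(53/10, 459/16)
obs 8: x=1 → posterior Inverse-Gamma(29/5, 467/16)
obs 9: x=-5 → posterior Inverse-Gamma(63/10, 859/16)
obs 10: x=-3 → posterior Inverse-Gamma(34/5, 1059/16)
obs 11: x=3 → posterior Inverse-Gamma(73/10, 1067/16)
obs 12: x=5 → posterior Inverse-Gamma(39/5, 1139/16)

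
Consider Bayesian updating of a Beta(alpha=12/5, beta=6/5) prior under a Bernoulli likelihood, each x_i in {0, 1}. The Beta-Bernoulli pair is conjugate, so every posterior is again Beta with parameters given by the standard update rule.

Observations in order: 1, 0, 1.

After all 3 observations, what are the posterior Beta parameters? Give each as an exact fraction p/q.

obs 1: x=1 → posterior Beta(17/5, 6/5)
obs 2: x=0 → posterior Beta(17/5, 11/5)
obs 3: x=1 → posterior Beta(22/5, 11/5)

alpha=22/5, beta=11/5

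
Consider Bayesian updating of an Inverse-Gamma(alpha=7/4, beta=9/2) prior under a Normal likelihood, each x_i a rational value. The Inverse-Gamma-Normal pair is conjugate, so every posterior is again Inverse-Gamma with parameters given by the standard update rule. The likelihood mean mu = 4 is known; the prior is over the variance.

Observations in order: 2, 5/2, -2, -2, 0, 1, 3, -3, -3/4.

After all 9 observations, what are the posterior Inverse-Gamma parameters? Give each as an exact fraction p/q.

alpha=25/4, beta=2957/32

obs 1: x=2 → posterior Inverse-Gamma(9/4, 13/2)
obs 2: x=5/2 → posterior Inverse-Gamma(11/4, 61/8)
obs 3: x=-2 → posterior Inverse-Gamma(13/4, 205/8)
obs 4: x=-2 → posterior Inverse-Gamma(15/4, 349/8)
obs 5: x=0 → posterior Inverse-Gamma(17/4, 413/8)
obs 6: x=1 → posterior Inverse-Gamma(19/4, 449/8)
obs 7: x=3 → posterior Inverse-Gamma(21/4, 453/8)
obs 8: x=-3 → posterior Inverse-Gamma(23/4, 649/8)
obs 9: x=-3/4 → posterior Inverse-Gamma(25/4, 2957/32)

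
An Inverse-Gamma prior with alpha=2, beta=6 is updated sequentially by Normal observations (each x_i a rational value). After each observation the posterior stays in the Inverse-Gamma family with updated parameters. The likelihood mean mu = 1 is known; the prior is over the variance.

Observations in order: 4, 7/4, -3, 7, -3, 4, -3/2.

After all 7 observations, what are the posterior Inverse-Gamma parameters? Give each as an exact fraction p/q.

alpha=11/2, beta=1677/32

obs 1: x=4 → posterior Inverse-Gamma(5/2, 21/2)
obs 2: x=7/4 → posterior Inverse-Gamma(3, 345/32)
obs 3: x=-3 → posterior Inverse-Gamma(7/2, 601/32)
obs 4: x=7 → posterior Inverse-Gamma(4, 1177/32)
obs 5: x=-3 → posterior Inverse-Gamma(9/2, 1433/32)
obs 6: x=4 → posterior Inverse-Gamma(5, 1577/32)
obs 7: x=-3/2 → posterior Inverse-Gamma(11/2, 1677/32)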